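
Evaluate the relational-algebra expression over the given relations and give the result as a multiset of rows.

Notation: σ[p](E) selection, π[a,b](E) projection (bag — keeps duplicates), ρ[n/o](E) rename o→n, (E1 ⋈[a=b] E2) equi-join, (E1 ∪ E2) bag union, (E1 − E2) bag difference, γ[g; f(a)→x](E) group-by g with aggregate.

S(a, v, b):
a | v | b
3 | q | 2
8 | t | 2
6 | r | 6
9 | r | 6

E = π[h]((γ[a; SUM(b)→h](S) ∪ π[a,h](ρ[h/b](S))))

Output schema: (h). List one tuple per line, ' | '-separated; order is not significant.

Row counts bottom-up:
  S → 4
  γ[a; SUM(b)→h](S) → 4
  S → 4
  ρ[h/b](S) → 4
  π[a,h](ρ[h/b](S)) → 4
  (γ[a; SUM(b)→h](S) ∪ π[a,h](ρ[h/b](S))) → 8
  π[h]((γ[a; SUM(b)→h](S) ∪ π[a,h](ρ[h/b](S)))) → 8

== RESULT ==
h
2
2
2
2
6
6
6
6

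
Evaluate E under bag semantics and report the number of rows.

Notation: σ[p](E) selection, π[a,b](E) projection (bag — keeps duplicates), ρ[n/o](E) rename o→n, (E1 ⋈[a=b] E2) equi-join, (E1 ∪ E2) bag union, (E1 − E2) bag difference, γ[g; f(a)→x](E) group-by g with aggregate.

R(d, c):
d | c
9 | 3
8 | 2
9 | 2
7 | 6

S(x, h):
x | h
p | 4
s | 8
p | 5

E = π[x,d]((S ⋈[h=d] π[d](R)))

Row counts bottom-up:
  S → 3
  R → 4
  π[d](R) → 4
  (S ⋈[h=d] π[d](R)) → 1
  π[x,d]((S ⋈[h=d] π[d](R))) → 1

|E| = 1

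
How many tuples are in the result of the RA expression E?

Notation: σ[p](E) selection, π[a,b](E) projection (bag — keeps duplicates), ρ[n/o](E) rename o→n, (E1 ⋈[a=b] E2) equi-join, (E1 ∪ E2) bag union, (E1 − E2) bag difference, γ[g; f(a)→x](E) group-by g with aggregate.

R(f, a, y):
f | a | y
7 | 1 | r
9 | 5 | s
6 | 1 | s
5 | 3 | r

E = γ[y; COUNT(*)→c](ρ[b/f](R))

Subexpression sizes:
  R → 4
  ρ[b/f](R) → 4
  γ[y; COUNT(*)→c](ρ[b/f](R)) → 2

|E| = 2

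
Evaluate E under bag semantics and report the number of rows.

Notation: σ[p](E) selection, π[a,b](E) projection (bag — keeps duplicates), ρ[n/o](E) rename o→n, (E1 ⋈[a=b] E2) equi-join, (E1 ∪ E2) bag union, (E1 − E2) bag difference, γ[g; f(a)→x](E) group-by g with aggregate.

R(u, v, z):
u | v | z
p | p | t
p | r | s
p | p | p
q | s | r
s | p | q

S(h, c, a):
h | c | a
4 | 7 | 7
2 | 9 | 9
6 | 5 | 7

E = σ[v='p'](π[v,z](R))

Subexpression sizes:
  R → 5
  π[v,z](R) → 5
  σ[v='p'](π[v,z](R)) → 3

|E| = 3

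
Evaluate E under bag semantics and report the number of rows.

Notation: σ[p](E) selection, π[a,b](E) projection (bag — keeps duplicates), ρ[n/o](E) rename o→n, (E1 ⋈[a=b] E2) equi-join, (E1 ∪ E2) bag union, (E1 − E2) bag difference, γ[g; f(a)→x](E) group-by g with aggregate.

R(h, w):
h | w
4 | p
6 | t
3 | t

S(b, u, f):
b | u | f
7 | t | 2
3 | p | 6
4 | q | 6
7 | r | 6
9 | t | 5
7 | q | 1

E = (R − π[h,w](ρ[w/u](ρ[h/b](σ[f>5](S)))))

Stepwise |·|:
  R → 3
  S → 6
  σ[f>5](S) → 3
  ρ[h/b](σ[f>5](S)) → 3
  ρ[w/u](ρ[h/b](σ[f>5](S))) → 3
  π[h,w](ρ[w/u](ρ[h/b](σ[f>5](S)))) → 3
  (R − π[h,w](ρ[w/u](ρ[h/b](σ[f>5](S))))) → 3

|E| = 3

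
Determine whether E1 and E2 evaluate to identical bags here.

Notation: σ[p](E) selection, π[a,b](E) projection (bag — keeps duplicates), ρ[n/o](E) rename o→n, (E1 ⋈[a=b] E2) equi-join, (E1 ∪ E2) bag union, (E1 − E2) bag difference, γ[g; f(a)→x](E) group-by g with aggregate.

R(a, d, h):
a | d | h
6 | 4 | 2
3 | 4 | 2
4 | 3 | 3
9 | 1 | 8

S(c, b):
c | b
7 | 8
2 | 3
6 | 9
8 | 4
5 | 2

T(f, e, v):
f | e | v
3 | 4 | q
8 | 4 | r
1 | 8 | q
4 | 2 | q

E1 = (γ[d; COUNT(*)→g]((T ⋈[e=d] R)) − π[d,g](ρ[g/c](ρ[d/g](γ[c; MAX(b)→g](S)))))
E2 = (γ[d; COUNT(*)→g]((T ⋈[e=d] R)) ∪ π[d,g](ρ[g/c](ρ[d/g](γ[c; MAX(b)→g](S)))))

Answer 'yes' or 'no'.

E1 subexpression sizes:
  T → 4
  R → 4
  (T ⋈[e=d] R) → 4
  γ[d; COUNT(*)→g]((T ⋈[e=d] R)) → 1
  S → 5
  γ[c; MAX(b)→g](S) → 5
  ρ[d/g](γ[c; MAX(b)→g](S)) → 5
  ρ[g/c](ρ[d/g](γ[c; MAX(b)→g](S))) → 5
  π[d,g](ρ[g/c](ρ[d/g](γ[c; MAX(b)→g](S)))) → 5
  (γ[d; COUNT(*)→g]((T ⋈[e=d] R)) − π[d,g](ρ[g/c](ρ[d/g](γ[c; MAX(b)→g](S))))) → 1
E2 subexpression sizes:
  T → 4
  R → 4
  (T ⋈[e=d] R) → 4
  γ[d; COUNT(*)→g]((T ⋈[e=d] R)) → 1
  S → 5
  γ[c; MAX(b)→g](S) → 5
  ρ[d/g](γ[c; MAX(b)→g](S)) → 5
  ρ[g/c](ρ[d/g](γ[c; MAX(b)→g](S))) → 5
  π[d,g](ρ[g/c](ρ[d/g](γ[c; MAX(b)→g](S)))) → 5
  (γ[d; COUNT(*)→g]((T ⋈[e=d] R)) ∪ π[d,g](ρ[g/c](ρ[d/g](γ[c; MAX(b)→g](S))))) → 6

E1 result:
d | g
4 | 4
E2 result:
d | g
2 | 5
3 | 2
4 | 4
4 | 8
8 | 7
9 | 6
Witness: (4, 8) appears 0× in E1 but 1× in E2.

no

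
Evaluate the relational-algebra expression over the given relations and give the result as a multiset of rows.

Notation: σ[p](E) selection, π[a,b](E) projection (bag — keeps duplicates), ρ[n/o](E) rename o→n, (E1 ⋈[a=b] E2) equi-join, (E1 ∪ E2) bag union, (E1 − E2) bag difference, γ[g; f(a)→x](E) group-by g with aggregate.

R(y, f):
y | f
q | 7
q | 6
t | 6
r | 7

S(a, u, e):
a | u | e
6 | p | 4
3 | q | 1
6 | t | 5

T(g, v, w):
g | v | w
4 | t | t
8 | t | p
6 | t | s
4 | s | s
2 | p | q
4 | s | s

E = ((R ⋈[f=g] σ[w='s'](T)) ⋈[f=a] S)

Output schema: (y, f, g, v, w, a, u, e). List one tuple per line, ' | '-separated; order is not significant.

Subexpression sizes:
  R → 4
  T → 6
  σ[w='s'](T) → 3
  (R ⋈[f=g] σ[w='s'](T)) → 2
  S → 3
  ((R ⋈[f=g] σ[w='s'](T)) ⋈[f=a] S) → 4

== RESULT ==
y | f | g | v | w | a | u | e
q | 6 | 6 | t | s | 6 | p | 4
q | 6 | 6 | t | s | 6 | t | 5
t | 6 | 6 | t | s | 6 | p | 4
t | 6 | 6 | t | s | 6 | t | 5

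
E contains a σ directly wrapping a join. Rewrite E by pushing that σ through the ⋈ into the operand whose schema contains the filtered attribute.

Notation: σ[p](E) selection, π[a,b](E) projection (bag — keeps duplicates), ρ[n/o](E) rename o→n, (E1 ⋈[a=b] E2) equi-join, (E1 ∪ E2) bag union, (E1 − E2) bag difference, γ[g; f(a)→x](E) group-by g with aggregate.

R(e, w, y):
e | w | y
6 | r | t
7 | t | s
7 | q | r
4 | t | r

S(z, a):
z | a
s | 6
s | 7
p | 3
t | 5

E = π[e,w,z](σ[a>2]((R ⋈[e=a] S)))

σ filters on a, owned by the right side.
E' = π[e,w,z]((R ⋈[e=a] σ[a>2](S)))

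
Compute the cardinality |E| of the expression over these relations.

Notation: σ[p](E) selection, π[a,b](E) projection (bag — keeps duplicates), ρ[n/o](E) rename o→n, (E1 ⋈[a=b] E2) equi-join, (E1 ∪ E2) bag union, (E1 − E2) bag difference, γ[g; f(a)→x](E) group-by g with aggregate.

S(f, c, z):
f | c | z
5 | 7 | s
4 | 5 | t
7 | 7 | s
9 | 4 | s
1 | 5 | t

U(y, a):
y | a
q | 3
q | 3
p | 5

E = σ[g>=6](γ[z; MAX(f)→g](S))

Stepwise |·|:
  S → 5
  γ[z; MAX(f)→g](S) → 2
  σ[g>=6](γ[z; MAX(f)→g](S)) → 1

|E| = 1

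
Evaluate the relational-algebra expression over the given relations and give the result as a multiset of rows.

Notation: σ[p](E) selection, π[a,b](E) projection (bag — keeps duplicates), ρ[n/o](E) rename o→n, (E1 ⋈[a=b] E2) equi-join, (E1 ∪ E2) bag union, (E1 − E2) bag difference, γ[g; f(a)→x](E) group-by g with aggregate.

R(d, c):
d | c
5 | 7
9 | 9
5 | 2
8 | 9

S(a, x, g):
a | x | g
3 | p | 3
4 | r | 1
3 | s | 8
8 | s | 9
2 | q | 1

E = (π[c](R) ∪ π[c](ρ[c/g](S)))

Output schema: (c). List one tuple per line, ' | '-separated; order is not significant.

Subexpression sizes:
  R → 4
  π[c](R) → 4
  S → 5
  ρ[c/g](S) → 5
  π[c](ρ[c/g](S)) → 5
  (π[c](R) ∪ π[c](ρ[c/g](S))) → 9

== RESULT ==
c
1
1
2
3
7
8
9
9
9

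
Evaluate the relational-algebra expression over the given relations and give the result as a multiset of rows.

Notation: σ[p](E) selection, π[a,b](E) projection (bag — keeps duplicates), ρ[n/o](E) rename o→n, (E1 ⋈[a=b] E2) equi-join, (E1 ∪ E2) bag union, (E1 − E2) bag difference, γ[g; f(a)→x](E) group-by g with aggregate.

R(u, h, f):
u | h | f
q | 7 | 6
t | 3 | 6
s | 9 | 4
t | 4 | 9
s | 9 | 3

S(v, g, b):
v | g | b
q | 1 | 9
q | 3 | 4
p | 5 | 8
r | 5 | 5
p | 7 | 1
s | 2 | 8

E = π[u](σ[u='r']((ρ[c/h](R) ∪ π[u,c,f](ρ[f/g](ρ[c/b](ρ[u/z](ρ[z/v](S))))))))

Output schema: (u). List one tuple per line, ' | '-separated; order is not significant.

Row counts bottom-up:
  R → 5
  ρ[c/h](R) → 5
  S → 6
  ρ[z/v](S) → 6
  ρ[u/z](ρ[z/v](S)) → 6
  ρ[c/b](ρ[u/z](ρ[z/v](S))) → 6
  ρ[f/g](ρ[c/b](ρ[u/z](ρ[z/v](S)))) → 6
  π[u,c,f](ρ[f/g](ρ[c/b](ρ[u/z](ρ[z/v](S))))) → 6
  (ρ[c/h](R) ∪ π[u,c,f](ρ[f/g](ρ[c/b](ρ[u/z](ρ[z/v](S)))))) → 11
  σ[u='r']((ρ[c/h](R) ∪ π[u,c,f](ρ[f/g](ρ[c/b](ρ[u/z](ρ[z/v](S))))))) → 1
  π[u](σ[u='r']((ρ[c/h](R) ∪ π[u,c,f](ρ[f/g](ρ[c/b](ρ[u/z](ρ[z/v](S)))))))) → 1

== RESULT ==
u
r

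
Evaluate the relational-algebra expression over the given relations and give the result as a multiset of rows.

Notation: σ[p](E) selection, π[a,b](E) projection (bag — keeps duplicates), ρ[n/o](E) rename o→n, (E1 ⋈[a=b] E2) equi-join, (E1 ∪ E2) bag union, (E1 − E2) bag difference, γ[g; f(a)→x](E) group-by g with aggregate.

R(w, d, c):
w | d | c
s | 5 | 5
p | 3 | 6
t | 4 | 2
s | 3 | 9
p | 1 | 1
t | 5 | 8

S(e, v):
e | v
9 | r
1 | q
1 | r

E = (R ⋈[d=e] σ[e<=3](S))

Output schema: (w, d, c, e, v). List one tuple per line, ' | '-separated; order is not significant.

Per-node cardinality:
  R → 6
  S → 3
  σ[e<=3](S) → 2
  (R ⋈[d=e] σ[e<=3](S)) → 2

== RESULT ==
w | d | c | e | v
p | 1 | 1 | 1 | q
p | 1 | 1 | 1 | r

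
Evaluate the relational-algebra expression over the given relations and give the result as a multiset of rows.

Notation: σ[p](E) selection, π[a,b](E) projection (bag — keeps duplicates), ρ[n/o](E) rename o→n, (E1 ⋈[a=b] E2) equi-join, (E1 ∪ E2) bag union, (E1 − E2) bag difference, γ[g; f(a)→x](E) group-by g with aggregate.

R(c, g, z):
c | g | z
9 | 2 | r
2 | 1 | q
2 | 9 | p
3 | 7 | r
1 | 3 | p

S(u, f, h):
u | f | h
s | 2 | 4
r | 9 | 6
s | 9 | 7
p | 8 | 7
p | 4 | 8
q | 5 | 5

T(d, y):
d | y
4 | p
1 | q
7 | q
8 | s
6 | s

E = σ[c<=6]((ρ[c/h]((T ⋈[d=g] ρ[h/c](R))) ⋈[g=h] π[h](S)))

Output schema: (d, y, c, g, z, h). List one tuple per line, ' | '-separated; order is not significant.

Row counts bottom-up:
  T → 5
  R → 5
  ρ[h/c](R) → 5
  (T ⋈[d=g] ρ[h/c](R)) → 2
  ρ[c/h]((T ⋈[d=g] ρ[h/c](R))) → 2
  S → 6
  π[h](S) → 6
  (ρ[c/h]((T ⋈[d=g] ρ[h/c](R))) ⋈[g=h] π[h](S)) → 2
  σ[c<=6]((ρ[c/h]((T ⋈[d=g] ρ[h/c](R))) ⋈[g=h] π[h](S))) → 2

== RESULT ==
d | y | c | g | z | h
7 | q | 3 | 7 | r | 7
7 | q | 3 | 7 | r | 7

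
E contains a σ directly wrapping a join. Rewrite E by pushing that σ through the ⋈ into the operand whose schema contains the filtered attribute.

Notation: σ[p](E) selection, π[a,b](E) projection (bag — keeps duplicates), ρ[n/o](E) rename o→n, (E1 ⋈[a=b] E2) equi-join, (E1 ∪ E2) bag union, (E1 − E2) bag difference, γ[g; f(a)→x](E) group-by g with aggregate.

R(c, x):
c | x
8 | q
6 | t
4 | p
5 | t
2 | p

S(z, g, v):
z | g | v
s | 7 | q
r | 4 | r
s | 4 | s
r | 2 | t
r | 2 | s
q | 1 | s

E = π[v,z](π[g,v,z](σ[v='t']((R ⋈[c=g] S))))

σ filters on v, owned by the right side.
E' = π[v,z](π[g,v,z]((R ⋈[c=g] σ[v='t'](S))))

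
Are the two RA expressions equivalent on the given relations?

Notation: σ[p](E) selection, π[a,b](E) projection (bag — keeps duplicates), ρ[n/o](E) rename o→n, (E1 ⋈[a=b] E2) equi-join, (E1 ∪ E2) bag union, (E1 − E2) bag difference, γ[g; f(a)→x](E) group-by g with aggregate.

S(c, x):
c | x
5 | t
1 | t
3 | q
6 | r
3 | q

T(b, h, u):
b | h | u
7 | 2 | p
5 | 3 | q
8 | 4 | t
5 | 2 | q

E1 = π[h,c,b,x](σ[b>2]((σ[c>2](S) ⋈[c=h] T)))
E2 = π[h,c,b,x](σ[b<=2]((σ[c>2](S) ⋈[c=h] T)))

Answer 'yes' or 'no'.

E1 per-node cardinality:
  S → 5
  σ[c>2](S) → 4
  T → 4
  (σ[c>2](S) ⋈[c=h] T) → 2
  σ[b>2]((σ[c>2](S) ⋈[c=h] T)) → 2
  π[h,c,b,x](σ[b>2]((σ[c>2](S) ⋈[c=h] T))) → 2
E2 per-node cardinality:
  S → 5
  σ[c>2](S) → 4
  T → 4
  (σ[c>2](S) ⋈[c=h] T) → 2
  σ[b<=2]((σ[c>2](S) ⋈[c=h] T)) → 0
  π[h,c,b,x](σ[b<=2]((σ[c>2](S) ⋈[c=h] T))) → 0

E1 result:
h | c | b | x
3 | 3 | 5 | q
3 | 3 | 5 | q
E2 result:
h | c | b | x
(0 rows)
Witness: (3, 3, 5, 'q') appears 2× in E1 but 0× in E2.

no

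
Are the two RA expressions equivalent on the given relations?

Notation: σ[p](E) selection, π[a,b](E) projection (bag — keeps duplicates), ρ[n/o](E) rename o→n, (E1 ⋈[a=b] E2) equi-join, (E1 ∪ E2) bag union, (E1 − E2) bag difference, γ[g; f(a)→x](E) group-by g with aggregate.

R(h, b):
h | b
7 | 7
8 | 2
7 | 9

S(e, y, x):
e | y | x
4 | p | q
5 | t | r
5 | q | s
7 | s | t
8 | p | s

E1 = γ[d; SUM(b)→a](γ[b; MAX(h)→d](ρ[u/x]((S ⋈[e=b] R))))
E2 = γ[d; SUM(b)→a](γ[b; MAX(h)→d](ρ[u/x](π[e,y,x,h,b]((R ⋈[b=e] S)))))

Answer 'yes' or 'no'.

E1 stepwise |·|:
  S → 5
  R → 3
  (S ⋈[e=b] R) → 1
  ρ[u/x]((S ⋈[e=b] R)) → 1
  γ[b; MAX(h)→d](ρ[u/x]((S ⋈[e=b] R))) → 1
  γ[d; SUM(b)→a](γ[b; MAX(h)→d](ρ[u/x]((S ⋈[e=b] R)))) → 1
E2 stepwise |·|:
  R → 3
  S → 5
  (R ⋈[b=e] S) → 1
  π[e,y,x,h,b]((R ⋈[b=e] S)) → 1
  ρ[u/x](π[e,y,x,h,b]((R ⋈[b=e] S))) → 1
  γ[b; MAX(h)→d](ρ[u/x](π[e,y,x,h,b]((R ⋈[b=e] S)))) → 1
  γ[d; SUM(b)→a](γ[b; MAX(h)→d](ρ[u/x](π[e,y,x,h,b]((R ⋈[b=e] S))))) → 1

E1 and E2 produce the same multiset:
d | a
7 | 7

yes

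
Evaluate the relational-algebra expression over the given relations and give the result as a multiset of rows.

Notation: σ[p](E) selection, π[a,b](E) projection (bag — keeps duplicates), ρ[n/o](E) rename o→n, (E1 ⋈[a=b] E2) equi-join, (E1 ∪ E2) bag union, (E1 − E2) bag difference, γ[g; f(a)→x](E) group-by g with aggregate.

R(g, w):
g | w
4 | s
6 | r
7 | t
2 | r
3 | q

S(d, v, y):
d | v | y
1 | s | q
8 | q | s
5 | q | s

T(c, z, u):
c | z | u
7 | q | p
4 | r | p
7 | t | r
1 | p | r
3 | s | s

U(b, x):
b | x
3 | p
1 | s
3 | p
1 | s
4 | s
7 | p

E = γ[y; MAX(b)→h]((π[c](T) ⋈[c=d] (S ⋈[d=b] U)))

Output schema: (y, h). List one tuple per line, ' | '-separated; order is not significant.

Row counts bottom-up:
  T → 5
  π[c](T) → 5
  S → 3
  U → 6
  (S ⋈[d=b] U) → 2
  (π[c](T) ⋈[c=d] (S ⋈[d=b] U)) → 2
  γ[y; MAX(b)→h]((π[c](T) ⋈[c=d] (S ⋈[d=b] U))) → 1

== RESULT ==
y | h
q | 1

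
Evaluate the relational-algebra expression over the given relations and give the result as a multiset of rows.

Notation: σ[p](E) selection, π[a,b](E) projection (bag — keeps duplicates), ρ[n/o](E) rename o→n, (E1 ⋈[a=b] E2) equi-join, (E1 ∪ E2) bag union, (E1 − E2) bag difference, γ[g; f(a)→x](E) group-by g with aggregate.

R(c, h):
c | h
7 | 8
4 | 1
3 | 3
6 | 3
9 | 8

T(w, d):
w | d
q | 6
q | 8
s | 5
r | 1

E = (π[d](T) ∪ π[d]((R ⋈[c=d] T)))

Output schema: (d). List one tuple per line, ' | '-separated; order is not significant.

Stepwise |·|:
  T → 4
  π[d](T) → 4
  R → 5
  T → 4
  (R ⋈[c=d] T) → 1
  π[d]((R ⋈[c=d] T)) → 1
  (π[d](T) ∪ π[d]((R ⋈[c=d] T))) → 5

== RESULT ==
d
1
5
6
6
8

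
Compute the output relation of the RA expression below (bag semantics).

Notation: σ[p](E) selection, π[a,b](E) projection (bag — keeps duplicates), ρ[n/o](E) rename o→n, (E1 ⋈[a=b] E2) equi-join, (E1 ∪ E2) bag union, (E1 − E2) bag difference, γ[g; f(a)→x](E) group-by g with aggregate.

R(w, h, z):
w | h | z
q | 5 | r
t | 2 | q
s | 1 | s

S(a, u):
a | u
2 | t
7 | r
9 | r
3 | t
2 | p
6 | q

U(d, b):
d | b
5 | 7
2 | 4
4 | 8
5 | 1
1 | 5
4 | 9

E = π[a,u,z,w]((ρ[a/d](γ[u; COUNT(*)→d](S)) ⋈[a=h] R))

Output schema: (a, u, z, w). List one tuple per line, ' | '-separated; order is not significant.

Row counts bottom-up:
  S → 6
  γ[u; COUNT(*)→d](S) → 4
  ρ[a/d](γ[u; COUNT(*)→d](S)) → 4
  R → 3
  (ρ[a/d](γ[u; COUNT(*)→d](S)) ⋈[a=h] R) → 4
  π[a,u,z,w]((ρ[a/d](γ[u; COUNT(*)→d](S)) ⋈[a=h] R)) → 4

== RESULT ==
a | u | z | w
1 | p | s | s
1 | q | s | s
2 | r | q | t
2 | t | q | t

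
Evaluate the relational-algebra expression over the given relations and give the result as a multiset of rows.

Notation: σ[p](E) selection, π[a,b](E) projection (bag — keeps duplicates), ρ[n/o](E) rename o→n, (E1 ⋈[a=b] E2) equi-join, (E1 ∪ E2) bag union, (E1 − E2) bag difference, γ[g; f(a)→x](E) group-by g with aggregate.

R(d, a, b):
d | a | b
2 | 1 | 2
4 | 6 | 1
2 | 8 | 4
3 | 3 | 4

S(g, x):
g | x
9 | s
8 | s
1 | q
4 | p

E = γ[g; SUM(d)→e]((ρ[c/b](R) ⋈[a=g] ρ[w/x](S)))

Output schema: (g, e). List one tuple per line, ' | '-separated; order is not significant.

Subexpression sizes:
  R → 4
  ρ[c/b](R) → 4
  S → 4
  ρ[w/x](S) → 4
  (ρ[c/b](R) ⋈[a=g] ρ[w/x](S)) → 2
  γ[g; SUM(d)→e]((ρ[c/b](R) ⋈[a=g] ρ[w/x](S))) → 2

== RESULT ==
g | e
1 | 2
8 | 2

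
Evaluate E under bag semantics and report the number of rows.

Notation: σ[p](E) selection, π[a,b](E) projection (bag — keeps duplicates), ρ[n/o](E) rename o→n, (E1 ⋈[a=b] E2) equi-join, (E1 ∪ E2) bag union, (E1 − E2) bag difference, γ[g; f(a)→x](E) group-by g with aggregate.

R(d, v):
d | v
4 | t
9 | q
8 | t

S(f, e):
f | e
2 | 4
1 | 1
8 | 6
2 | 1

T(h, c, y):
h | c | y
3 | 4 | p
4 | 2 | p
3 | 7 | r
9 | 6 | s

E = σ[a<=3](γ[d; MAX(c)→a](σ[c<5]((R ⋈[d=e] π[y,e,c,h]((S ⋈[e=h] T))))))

Subexpression sizes:
  R → 3
  S → 4
  T → 4
  (S ⋈[e=h] T) → 1
  π[y,e,c,h]((S ⋈[e=h] T)) → 1
  (R ⋈[d=e] π[y,e,c,h]((S ⋈[e=h] T))) → 1
  σ[c<5]((R ⋈[d=e] π[y,e,c,h]((S ⋈[e=h] T)))) → 1
  γ[d; MAX(c)→a](σ[c<5]((R ⋈[d=e] π[y,e,c,h]((S ⋈[e=h] T))))) → 1
  σ[a<=3](γ[d; MAX(c)→a](σ[c<5]((R ⋈[d=e] π[y,e,c,h]((S ⋈[e=h] T)))))) → 1

|E| = 1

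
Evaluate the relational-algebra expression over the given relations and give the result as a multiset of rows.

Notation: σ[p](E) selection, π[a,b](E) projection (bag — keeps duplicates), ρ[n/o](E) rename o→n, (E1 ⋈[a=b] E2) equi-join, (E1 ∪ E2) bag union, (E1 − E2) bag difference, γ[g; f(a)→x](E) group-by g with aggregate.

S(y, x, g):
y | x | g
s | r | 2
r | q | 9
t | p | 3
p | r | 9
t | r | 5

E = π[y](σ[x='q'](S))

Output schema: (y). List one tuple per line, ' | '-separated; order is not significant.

Subexpression sizes:
  S → 5
  σ[x='q'](S) → 1
  π[y](σ[x='q'](S)) → 1

== RESULT ==
y
r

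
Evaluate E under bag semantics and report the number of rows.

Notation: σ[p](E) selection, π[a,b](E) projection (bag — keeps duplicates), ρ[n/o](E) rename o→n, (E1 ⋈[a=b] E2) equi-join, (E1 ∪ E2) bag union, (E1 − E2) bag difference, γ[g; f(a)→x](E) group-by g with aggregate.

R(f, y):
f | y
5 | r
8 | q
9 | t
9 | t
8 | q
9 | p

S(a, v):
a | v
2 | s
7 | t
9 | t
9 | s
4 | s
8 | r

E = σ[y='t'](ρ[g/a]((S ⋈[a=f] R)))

Stepwise |·|:
  S → 6
  R → 6
  (S ⋈[a=f] R) → 8
  ρ[g/a]((S ⋈[a=f] R)) → 8
  σ[y='t'](ρ[g/a]((S ⋈[a=f] R))) → 4

|E| = 4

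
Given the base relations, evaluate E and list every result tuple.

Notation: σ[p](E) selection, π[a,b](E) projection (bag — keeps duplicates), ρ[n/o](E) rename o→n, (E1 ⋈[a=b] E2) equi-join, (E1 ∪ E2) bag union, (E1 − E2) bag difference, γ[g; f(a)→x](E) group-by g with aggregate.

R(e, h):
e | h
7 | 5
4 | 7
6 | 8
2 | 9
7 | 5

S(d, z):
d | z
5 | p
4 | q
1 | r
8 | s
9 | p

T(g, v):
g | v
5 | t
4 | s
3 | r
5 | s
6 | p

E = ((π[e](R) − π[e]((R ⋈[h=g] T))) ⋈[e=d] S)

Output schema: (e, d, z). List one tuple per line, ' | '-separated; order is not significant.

Stepwise |·|:
  R → 5
  π[e](R) → 5
  R → 5
  T → 5
  (R ⋈[h=g] T) → 4
  π[e]((R ⋈[h=g] T)) → 4
  (π[e](R) − π[e]((R ⋈[h=g] T))) → 3
  S → 5
  ((π[e](R) − π[e]((R ⋈[h=g] T))) ⋈[e=d] S) → 1

== RESULT ==
e | d | z
4 | 4 | q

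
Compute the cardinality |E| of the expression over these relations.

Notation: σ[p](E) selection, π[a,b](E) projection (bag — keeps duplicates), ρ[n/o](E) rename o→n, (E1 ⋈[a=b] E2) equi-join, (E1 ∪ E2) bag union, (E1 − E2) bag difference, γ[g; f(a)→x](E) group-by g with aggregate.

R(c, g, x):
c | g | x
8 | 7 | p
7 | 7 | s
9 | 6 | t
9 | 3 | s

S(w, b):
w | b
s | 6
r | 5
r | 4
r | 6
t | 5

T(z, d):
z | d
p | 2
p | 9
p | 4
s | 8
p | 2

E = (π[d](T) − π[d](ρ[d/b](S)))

Row counts bottom-up:
  T → 5
  π[d](T) → 5
  S → 5
  ρ[d/b](S) → 5
  π[d](ρ[d/b](S)) → 5
  (π[d](T) − π[d](ρ[d/b](S))) → 4

|E| = 4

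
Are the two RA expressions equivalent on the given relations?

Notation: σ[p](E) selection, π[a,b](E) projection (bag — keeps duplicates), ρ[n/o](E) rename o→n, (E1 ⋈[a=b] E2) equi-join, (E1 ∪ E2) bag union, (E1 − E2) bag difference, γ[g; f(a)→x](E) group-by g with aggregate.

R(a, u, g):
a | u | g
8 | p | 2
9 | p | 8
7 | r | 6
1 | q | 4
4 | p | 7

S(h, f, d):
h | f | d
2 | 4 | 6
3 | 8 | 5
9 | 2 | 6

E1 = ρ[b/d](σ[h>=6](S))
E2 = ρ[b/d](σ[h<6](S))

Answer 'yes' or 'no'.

E1 per-node cardinality:
  S → 3
  σ[h>=6](S) → 1
  ρ[b/d](σ[h>=6](S)) → 1
E2 per-node cardinality:
  S → 3
  σ[h<6](S) → 2
  ρ[b/d](σ[h<6](S)) → 2

E1 result:
h | f | b
9 | 2 | 6
E2 result:
h | f | b
2 | 4 | 6
3 | 8 | 5
Witness: (2, 4, 6) appears 0× in E1 but 1× in E2.

no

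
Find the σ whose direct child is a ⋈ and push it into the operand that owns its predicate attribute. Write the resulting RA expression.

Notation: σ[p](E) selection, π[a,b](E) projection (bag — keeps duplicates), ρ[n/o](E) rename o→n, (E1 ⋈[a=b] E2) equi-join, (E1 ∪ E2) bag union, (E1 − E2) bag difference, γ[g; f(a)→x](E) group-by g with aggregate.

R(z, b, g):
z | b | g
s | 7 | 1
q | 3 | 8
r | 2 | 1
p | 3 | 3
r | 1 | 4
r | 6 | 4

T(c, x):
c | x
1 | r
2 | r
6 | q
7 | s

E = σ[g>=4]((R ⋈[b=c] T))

σ filters on g, owned by the left side.
E' = (σ[g>=4](R) ⋈[b=c] T)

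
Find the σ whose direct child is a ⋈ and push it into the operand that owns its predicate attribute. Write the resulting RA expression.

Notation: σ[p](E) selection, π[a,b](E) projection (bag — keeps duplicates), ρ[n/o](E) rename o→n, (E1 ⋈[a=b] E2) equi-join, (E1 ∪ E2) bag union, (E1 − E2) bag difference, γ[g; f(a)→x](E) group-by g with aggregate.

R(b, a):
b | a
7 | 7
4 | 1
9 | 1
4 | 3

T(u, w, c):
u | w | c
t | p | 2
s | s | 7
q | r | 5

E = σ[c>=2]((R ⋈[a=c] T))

σ filters on c, owned by the right side.
E' = (R ⋈[a=c] σ[c>=2](T))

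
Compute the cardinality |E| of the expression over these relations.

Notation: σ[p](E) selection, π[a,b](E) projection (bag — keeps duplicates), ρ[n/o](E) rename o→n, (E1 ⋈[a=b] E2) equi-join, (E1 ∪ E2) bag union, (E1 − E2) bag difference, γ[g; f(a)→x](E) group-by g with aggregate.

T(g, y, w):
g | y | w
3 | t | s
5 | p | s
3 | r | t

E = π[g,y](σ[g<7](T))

Stepwise |·|:
  T → 3
  σ[g<7](T) → 3
  π[g,y](σ[g<7](T)) → 3

|E| = 3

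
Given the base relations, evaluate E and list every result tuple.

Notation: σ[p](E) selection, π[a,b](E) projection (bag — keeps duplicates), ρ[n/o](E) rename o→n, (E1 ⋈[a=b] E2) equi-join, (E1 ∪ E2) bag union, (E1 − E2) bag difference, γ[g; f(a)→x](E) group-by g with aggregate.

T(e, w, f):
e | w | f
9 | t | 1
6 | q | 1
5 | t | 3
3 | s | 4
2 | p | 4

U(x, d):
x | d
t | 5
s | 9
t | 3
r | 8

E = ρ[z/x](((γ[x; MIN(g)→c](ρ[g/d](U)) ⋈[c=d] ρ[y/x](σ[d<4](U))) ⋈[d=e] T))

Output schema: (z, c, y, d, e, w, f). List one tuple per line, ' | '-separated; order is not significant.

Per-node cardinality:
  U → 4
  ρ[g/d](U) → 4
  γ[x; MIN(g)→c](ρ[g/d](U)) → 3
  U → 4
  σ[d<4](U) → 1
  ρ[y/x](σ[d<4](U)) → 1
  (γ[x; MIN(g)→c](ρ[g/d](U)) ⋈[c=d] ρ[y/x](σ[d<4](U))) → 1
  T → 5
  ((γ[x; MIN(g)→c](ρ[g/d](U)) ⋈[c=d] ρ[y/x](σ[d<4](U))) ⋈[d=e] T) → 1
  ρ[z/x](((γ[x; MIN(g)→c](ρ[g/d](U)) ⋈[c=d] ρ[y/x](σ[d<4](U))) ⋈[d=e] T)) → 1

== RESULT ==
z | c | y | d | e | w | f
t | 3 | t | 3 | 3 | s | 4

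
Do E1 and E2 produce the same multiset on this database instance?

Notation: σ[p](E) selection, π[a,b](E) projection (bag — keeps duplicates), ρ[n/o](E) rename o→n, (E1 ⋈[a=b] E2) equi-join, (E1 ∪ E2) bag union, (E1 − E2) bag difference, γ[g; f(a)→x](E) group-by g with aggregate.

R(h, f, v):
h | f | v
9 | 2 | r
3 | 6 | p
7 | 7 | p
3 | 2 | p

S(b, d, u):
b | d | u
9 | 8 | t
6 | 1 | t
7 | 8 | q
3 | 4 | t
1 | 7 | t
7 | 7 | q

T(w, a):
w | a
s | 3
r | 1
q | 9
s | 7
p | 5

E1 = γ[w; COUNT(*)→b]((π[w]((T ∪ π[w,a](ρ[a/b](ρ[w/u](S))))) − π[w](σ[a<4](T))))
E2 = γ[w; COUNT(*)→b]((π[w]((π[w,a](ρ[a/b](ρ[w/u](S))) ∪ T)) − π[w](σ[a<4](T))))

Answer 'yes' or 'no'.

E1 per-node cardinality:
  T → 5
  S → 6
  ρ[w/u](S) → 6
  ρ[a/b](ρ[w/u](S)) → 6
  π[w,a](ρ[a/b](ρ[w/u](S))) → 6
  (T ∪ π[w,a](ρ[a/b](ρ[w/u](S)))) → 11
  π[w]((T ∪ π[w,a](ρ[a/b](ρ[w/u](S))))) → 11
  T → 5
  σ[a<4](T) → 2
  π[w](σ[a<4](T)) → 2
  (π[w]((T ∪ π[w,a](ρ[a/b](ρ[w/u](S))))) − π[w](σ[a<4](T))) → 9
  γ[w; COUNT(*)→b]((π[w]((T ∪ π[w,a](ρ[a/b](ρ[w/u](S))))) − π[w](σ[a<4](T)))) → 4
E2 per-node cardinality:
  S → 6
  ρ[w/u](S) → 6
  ρ[a/b](ρ[w/u](S)) → 6
  π[w,a](ρ[a/b](ρ[w/u](S))) → 6
  T → 5
  (π[w,a](ρ[a/b](ρ[w/u](S))) ∪ T) → 11
  π[w]((π[w,a](ρ[a/b](ρ[w/u](S))) ∪ T)) → 11
  T → 5
  σ[a<4](T) → 2
  π[w](σ[a<4](T)) → 2
  (π[w]((π[w,a](ρ[a/b](ρ[w/u](S))) ∪ T)) − π[w](σ[a<4](T))) → 9
  γ[w; COUNT(*)→b]((π[w]((π[w,a](ρ[a/b](ρ[w/u](S))) ∪ T)) − π[w](σ[a<4](T)))) → 4

E1 and E2 produce the same multiset:
w | b
p | 1
q | 3
s | 1
t | 4

yes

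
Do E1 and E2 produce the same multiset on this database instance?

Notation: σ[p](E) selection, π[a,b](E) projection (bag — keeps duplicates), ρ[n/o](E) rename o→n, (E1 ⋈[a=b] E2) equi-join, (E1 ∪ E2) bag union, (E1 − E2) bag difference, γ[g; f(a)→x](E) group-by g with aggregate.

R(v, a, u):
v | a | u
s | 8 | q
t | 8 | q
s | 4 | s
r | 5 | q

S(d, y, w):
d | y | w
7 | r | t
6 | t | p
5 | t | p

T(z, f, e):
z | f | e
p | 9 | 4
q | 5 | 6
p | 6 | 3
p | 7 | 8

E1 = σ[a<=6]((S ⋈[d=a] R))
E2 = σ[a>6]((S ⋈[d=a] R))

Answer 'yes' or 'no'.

E1 per-node cardinality:
  S → 3
  R → 4
  (S ⋈[d=a] R) → 1
  σ[a<=6]((S ⋈[d=a] R)) → 1
E2 per-node cardinality:
  S → 3
  R → 4
  (S ⋈[d=a] R) → 1
  σ[a>6]((S ⋈[d=a] R)) → 0

E1 result:
d | y | w | v | a | u
5 | t | p | r | 5 | q
E2 result:
d | y | w | v | a | u
(0 rows)
Witness: (5, 't', 'p', 'r', 5, 'q') appears 1× in E1 but 0× in E2.

no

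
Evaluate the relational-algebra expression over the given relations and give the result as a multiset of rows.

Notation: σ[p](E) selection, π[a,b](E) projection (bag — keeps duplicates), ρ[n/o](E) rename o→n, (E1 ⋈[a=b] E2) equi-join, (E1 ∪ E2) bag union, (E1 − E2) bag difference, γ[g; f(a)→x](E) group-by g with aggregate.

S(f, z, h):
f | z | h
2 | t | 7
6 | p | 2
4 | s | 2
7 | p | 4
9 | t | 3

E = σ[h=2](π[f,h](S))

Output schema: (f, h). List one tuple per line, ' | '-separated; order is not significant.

Subexpression sizes:
  S → 5
  π[f,h](S) → 5
  σ[h=2](π[f,h](S)) → 2

== RESULT ==
f | h
4 | 2
6 | 2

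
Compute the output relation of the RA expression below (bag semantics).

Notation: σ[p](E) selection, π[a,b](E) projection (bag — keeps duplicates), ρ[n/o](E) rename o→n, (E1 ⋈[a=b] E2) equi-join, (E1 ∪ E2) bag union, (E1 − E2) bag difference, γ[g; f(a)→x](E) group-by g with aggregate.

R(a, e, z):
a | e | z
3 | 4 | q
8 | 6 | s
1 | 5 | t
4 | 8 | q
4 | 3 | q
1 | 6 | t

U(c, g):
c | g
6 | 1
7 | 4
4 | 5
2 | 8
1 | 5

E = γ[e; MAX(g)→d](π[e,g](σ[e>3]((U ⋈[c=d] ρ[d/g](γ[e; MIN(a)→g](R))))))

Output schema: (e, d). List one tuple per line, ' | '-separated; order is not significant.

Stepwise |·|:
  U → 5
  R → 6
  γ[e; MIN(a)→g](R) → 5
  ρ[d/g](γ[e; MIN(a)→g](R)) → 5
  (U ⋈[c=d] ρ[d/g](γ[e; MIN(a)→g](R))) → 4
  σ[e>3]((U ⋈[c=d] ρ[d/g](γ[e; MIN(a)→g](R)))) → 3
  π[e,g](σ[e>3]((U ⋈[c=d] ρ[d/g](γ[e; MIN(a)→g](R))))) → 3
  γ[e; MAX(g)→d](π[e,g](σ[e>3]((U ⋈[c=d] ρ[d/g](γ[e; MIN(a)→g](R)))))) → 3

== RESULT ==
e | d
5 | 5
6 | 5
8 | 5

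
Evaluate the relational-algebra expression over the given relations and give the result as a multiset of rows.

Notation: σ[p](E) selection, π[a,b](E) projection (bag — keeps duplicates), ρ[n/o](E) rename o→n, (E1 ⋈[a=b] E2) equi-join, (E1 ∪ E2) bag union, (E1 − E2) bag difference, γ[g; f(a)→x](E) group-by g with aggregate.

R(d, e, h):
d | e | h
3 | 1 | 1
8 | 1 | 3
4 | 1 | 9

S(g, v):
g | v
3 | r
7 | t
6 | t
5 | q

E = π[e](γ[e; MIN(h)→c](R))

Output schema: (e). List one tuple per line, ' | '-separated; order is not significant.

Stepwise |·|:
  R → 3
  γ[e; MIN(h)→c](R) → 1
  π[e](γ[e; MIN(h)→c](R)) → 1

== RESULT ==
e
1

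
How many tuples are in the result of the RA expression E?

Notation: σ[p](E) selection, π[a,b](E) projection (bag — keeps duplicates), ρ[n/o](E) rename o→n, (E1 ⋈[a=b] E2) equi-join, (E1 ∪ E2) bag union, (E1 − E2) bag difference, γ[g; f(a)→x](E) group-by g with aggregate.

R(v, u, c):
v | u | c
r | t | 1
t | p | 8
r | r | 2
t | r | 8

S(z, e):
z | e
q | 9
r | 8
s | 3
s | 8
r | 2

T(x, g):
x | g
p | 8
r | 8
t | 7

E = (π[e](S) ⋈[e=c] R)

Stepwise |·|:
  S → 5
  π[e](S) → 5
  R → 4
  (π[e](S) ⋈[e=c] R) → 5

|E| = 5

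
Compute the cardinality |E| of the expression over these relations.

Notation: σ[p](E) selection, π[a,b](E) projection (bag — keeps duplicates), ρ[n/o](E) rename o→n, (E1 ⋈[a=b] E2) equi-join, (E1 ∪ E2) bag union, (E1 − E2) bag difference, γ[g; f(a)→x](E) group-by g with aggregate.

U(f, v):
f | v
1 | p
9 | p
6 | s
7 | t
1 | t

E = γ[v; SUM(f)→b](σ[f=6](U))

Stepwise |·|:
  U → 5
  σ[f=6](U) → 1
  γ[v; SUM(f)→b](σ[f=6](U)) → 1

|E| = 1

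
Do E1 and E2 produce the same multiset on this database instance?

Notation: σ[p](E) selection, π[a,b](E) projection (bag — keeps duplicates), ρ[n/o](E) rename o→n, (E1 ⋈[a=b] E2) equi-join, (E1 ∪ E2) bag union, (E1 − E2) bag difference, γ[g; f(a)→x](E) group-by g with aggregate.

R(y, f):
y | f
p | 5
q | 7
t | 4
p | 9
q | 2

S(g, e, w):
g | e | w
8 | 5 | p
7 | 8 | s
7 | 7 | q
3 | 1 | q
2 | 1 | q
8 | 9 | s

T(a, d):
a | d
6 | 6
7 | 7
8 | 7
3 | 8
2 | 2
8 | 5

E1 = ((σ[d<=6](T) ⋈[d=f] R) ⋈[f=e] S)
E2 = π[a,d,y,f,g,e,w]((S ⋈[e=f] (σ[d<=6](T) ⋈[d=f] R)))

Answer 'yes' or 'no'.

E1 stepwise |·|:
  T → 6
  σ[d<=6](T) → 3
  R → 5
  (σ[d<=6](T) ⋈[d=f] R) → 2
  S → 6
  ((σ[d<=6](T) ⋈[d=f] R) ⋈[f=e] S) → 1
E2 stepwise |·|:
  S → 6
  T → 6
  σ[d<=6](T) → 3
  R → 5
  (σ[d<=6](T) ⋈[d=f] R) → 2
  (S ⋈[e=f] (σ[d<=6](T) ⋈[d=f] R)) → 1
  π[a,d,y,f,g,e,w]((S ⋈[e=f] (σ[d<=6](T) ⋈[d=f] R))) → 1

E1 and E2 produce the same multiset:
a | d | y | f | g | e | w
8 | 5 | p | 5 | 8 | 5 | p

yes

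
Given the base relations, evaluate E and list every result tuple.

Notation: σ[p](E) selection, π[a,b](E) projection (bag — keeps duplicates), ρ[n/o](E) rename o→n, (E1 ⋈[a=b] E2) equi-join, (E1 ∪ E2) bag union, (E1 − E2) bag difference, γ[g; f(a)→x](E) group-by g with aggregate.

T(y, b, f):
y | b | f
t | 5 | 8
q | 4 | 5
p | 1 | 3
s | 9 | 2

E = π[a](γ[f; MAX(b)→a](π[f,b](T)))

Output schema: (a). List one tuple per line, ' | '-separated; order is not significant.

Row counts bottom-up:
  T → 4
  π[f,b](T) → 4
  γ[f; MAX(b)→a](π[f,b](T)) → 4
  π[a](γ[f; MAX(b)→a](π[f,b](T))) → 4

== RESULT ==
a
1
4
5
9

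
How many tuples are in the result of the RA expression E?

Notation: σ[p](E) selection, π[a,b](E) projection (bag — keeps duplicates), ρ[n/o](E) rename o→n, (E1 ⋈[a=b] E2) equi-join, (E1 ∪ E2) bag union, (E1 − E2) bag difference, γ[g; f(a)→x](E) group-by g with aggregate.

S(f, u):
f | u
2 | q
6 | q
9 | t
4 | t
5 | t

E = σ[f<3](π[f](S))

Row counts bottom-up:
  S → 5
  π[f](S) → 5
  σ[f<3](π[f](S)) → 1

|E| = 1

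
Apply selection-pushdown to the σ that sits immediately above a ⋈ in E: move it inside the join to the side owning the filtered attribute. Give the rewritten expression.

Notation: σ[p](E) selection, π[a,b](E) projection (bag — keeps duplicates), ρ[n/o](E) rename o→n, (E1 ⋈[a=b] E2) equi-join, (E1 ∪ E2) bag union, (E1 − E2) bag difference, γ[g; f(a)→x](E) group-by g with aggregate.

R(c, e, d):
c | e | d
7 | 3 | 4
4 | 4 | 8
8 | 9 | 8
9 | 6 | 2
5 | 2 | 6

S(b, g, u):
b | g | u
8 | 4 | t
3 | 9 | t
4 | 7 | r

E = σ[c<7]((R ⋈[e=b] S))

σ filters on c, owned by the left side.
E' = (σ[c<7](R) ⋈[e=b] S)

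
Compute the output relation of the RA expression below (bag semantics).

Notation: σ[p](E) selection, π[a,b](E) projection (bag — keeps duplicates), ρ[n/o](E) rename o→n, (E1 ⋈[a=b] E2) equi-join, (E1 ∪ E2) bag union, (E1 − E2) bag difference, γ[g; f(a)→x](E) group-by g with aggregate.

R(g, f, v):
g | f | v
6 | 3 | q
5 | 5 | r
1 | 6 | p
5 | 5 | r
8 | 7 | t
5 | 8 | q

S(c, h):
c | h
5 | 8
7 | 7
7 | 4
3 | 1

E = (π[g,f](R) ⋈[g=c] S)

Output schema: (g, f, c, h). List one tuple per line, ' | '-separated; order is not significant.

Per-node cardinality:
  R → 6
  π[g,f](R) → 6
  S → 4
  (π[g,f](R) ⋈[g=c] S) → 3

== RESULT ==
g | f | c | h
5 | 5 | 5 | 8
5 | 5 | 5 | 8
5 | 8 | 5 | 8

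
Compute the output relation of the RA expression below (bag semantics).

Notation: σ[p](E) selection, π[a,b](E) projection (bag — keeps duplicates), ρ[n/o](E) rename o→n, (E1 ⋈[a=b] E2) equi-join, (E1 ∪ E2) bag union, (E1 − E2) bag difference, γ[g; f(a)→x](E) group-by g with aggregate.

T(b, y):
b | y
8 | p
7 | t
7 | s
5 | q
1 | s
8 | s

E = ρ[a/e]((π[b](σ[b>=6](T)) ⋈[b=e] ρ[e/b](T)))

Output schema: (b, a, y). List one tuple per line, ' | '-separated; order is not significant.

Row counts bottom-up:
  T → 6
  σ[b>=6](T) → 4
  π[b](σ[b>=6](T)) → 4
  T → 6
  ρ[e/b](T) → 6
  (π[b](σ[b>=6](T)) ⋈[b=e] ρ[e/b](T)) → 8
  ρ[a/e]((π[b](σ[b>=6](T)) ⋈[b=e] ρ[e/b](T))) → 8

== RESULT ==
b | a | y
7 | 7 | s
7 | 7 | s
7 | 7 | t
7 | 7 | t
8 | 8 | p
8 | 8 | p
8 | 8 | s
8 | 8 | s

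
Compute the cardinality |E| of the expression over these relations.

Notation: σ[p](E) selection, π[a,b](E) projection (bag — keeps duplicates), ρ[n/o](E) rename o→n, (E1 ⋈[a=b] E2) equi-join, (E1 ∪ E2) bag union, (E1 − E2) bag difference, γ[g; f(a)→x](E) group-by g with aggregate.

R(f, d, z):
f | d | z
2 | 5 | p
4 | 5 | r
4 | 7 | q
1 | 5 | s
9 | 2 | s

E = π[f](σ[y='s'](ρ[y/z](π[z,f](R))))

Row counts bottom-up:
  R → 5
  π[z,f](R) → 5
  ρ[y/z](π[z,f](R)) → 5
  σ[y='s'](ρ[y/z](π[z,f](R))) → 2
  π[f](σ[y='s'](ρ[y/z](π[z,f](R)))) → 2

|E| = 2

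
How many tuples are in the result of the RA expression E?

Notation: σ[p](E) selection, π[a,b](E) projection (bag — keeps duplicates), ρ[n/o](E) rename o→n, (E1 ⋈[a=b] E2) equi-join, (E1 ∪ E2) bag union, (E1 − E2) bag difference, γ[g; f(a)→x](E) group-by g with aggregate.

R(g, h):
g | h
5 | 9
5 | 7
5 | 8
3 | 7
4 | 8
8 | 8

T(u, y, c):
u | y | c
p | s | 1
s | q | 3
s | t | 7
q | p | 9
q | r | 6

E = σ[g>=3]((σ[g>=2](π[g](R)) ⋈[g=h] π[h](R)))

Row counts bottom-up:
  R → 6
  π[g](R) → 6
  σ[g>=2](π[g](R)) → 6
  R → 6
  π[h](R) → 6
  (σ[g>=2](π[g](R)) ⋈[g=h] π[h](R)) → 3
  σ[g>=3]((σ[g>=2](π[g](R)) ⋈[g=h] π[h](R))) → 3

|E| = 3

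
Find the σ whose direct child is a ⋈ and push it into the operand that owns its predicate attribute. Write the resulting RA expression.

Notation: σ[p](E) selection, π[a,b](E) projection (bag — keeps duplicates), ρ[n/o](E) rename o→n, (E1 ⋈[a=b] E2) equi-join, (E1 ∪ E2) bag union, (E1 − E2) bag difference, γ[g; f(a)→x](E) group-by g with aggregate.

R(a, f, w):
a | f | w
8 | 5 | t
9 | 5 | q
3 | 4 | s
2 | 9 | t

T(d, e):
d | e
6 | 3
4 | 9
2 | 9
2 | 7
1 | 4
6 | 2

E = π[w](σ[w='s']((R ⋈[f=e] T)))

σ filters on w, owned by the left side.
E' = π[w]((σ[w='s'](R) ⋈[f=e] T))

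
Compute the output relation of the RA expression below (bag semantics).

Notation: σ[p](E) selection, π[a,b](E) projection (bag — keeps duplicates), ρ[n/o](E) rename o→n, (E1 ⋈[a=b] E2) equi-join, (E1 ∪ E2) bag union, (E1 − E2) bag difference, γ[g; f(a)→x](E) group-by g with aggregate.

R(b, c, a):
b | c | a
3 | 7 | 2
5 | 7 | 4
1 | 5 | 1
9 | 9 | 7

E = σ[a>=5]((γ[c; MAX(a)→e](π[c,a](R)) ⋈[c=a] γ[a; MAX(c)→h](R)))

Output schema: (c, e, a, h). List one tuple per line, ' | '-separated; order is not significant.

Subexpression sizes:
  R → 4
  π[c,a](R) → 4
  γ[c; MAX(a)→e](π[c,a](R)) → 3
  R → 4
  γ[a; MAX(c)→h](R) → 4
  (γ[c; MAX(a)→e](π[c,a](R)) ⋈[c=a] γ[a; MAX(c)→h](R)) → 1
  σ[a>=5]((γ[c; MAX(a)→e](π[c,a](R)) ⋈[c=a] γ[a; MAX(c)→h](R))) → 1

== RESULT ==
c | e | a | h
7 | 4 | 7 | 9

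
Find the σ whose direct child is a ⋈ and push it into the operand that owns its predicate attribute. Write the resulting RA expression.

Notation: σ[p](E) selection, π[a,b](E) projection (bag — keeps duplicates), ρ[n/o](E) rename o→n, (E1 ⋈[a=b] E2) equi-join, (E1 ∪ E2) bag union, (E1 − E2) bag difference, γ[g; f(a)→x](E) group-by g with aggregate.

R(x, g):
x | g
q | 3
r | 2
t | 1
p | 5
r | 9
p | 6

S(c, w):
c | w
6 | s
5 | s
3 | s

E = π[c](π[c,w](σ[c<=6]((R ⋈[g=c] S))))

σ filters on c, owned by the right side.
E' = π[c](π[c,w]((R ⋈[g=c] σ[c<=6](S))))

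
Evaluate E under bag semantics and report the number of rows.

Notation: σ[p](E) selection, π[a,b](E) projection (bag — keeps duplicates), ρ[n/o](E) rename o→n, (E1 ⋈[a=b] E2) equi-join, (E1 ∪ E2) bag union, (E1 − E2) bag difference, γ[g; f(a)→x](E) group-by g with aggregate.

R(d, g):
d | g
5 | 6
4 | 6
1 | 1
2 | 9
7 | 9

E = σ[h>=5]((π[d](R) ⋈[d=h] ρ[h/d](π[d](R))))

Subexpression sizes:
  R → 5
  π[d](R) → 5
  R → 5
  π[d](R) → 5
  ρ[h/d](π[d](R)) → 5
  (π[d](R) ⋈[d=h] ρ[h/d](π[d](R))) → 5
  σ[h>=5]((π[d](R) ⋈[d=h] ρ[h/d](π[d](R)))) → 2

|E| = 2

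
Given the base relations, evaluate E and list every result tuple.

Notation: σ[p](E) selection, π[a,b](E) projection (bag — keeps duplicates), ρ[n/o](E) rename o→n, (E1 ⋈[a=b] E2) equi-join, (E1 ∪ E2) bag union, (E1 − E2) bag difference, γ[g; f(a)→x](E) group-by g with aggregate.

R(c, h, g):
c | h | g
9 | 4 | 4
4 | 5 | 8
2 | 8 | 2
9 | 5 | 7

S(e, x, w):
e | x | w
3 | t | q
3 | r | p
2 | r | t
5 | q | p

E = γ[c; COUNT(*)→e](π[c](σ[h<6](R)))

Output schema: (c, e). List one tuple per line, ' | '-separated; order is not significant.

Subexpression sizes:
  R → 4
  σ[h<6](R) → 3
  π[c](σ[h<6](R)) → 3
  γ[c; COUNT(*)→e](π[c](σ[h<6](R))) → 2

== RESULT ==
c | e
4 | 1
9 | 2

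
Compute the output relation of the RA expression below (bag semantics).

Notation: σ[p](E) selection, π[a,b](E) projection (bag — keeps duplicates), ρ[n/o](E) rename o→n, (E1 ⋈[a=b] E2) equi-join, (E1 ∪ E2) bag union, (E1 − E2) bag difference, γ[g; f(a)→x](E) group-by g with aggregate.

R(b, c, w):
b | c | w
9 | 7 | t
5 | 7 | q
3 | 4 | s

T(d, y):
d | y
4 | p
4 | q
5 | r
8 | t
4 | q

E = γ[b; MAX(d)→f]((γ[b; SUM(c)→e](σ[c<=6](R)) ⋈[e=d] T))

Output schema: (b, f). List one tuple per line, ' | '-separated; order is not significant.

Row counts bottom-up:
  R → 3
  σ[c<=6](R) → 1
  γ[b; SUM(c)→e](σ[c<=6](R)) → 1
  T → 5
  (γ[b; SUM(c)→e](σ[c<=6](R)) ⋈[e=d] T) → 3
  γ[b; MAX(d)→f]((γ[b; SUM(c)→e](σ[c<=6](R)) ⋈[e=d] T)) → 1

== RESULT ==
b | f
3 | 4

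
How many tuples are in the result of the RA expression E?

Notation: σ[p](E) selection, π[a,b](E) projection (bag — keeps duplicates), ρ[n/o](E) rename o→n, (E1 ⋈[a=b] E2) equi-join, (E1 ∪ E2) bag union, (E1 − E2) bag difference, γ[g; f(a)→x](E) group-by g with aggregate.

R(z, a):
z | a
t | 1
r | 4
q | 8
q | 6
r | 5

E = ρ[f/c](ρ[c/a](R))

Row counts bottom-up:
  R → 5
  ρ[c/a](R) → 5
  ρ[f/c](ρ[c/a](R)) → 5

|E| = 5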